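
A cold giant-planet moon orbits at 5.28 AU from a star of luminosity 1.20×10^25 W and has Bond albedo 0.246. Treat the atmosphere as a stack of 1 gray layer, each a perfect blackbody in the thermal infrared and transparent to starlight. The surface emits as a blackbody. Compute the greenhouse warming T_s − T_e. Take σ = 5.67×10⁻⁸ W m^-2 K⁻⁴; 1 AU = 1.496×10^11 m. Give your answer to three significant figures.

8.99 kelvin

Orbital distance: d = 5.28 AU = 7.899×10^11 m.
S = L/(4πd²) = 1.531 W m^-2.
OLR = S(1−α)/4 = 0.2885 W m^-2; the top layer radiates at T_e = 47.49 K.
Surface: T_s = (2)^¼·T_e = 56.48 K.
Warming: T_s − T_e = 8.986 K.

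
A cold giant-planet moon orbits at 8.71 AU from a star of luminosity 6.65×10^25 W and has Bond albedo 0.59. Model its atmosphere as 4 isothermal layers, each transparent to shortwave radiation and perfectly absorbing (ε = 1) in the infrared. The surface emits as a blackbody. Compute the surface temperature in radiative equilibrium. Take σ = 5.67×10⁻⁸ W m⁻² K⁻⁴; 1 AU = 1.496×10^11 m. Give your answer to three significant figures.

72.9 K

d = 8.71 × 1.496×10^11 m = 1.303×10^12 m.
S = L/(4πd²) = 3.117 W m⁻².
The effective emission temperature is T_e = [S(1−α)/(4σ)]^¼ = 48.72 K.
With N = 4 opaque layers, T_s = (N+1)^(1/4)·T_e = 5^(1/4)·48.72 = 72.85 K.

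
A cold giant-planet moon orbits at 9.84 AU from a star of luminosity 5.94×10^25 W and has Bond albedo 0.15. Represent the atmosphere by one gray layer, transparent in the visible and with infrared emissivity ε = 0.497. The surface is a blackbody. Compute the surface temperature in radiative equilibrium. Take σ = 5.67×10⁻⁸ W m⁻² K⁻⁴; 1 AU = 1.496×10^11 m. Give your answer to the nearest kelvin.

57 K

Orbital distance: d = 9.84 AU = 1.472×10^12 m.
S = L/(4πd²) = 2.181 W m⁻².
Effective emission temperature (TOA balance): σT_e⁴ = S(1−α)/4 = 0.4635 W m⁻² → T_e = 53.47 K.
For a single slab of emissivity ε, T_s⁴ = 2T_e⁴/(2−ε); thus T_s = 53.47·(1.331)^(1/4) = 57.43 K.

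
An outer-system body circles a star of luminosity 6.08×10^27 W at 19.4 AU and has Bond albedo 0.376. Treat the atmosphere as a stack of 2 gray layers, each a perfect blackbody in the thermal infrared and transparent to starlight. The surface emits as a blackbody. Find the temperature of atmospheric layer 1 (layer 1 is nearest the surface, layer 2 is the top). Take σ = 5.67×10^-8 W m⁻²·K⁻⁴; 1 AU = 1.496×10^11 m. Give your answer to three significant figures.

133 kelvin

d = 19.4 × 1.496×10^11 m = 2.902×10^12 m.
Spreading L over a sphere of radius d: S = 6.08×10^27/(4π·2.90×10^12²) = 57.44 W m⁻².
Top-of-atmosphere balance: σT_e⁴ = S(1−α)/4 = 8.961 W m⁻² → T_e = 112.1 K.
Each opaque layer satisfies 2T_j⁴ = T_{j−1}⁴ + T_{j+1}⁴, giving T_k⁴ = (N+1−k)T_e⁴.
T_1 = (2)^(1/4)·112.1 = 133.3 K.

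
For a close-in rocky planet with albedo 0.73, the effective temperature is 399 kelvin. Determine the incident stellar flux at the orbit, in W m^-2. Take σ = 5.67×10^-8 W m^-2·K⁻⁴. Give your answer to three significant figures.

From S(1−α)/4 = σT⁴: S = 4σT⁴/(1−α).
σT⁴ = 5.67×10⁻⁸·(399)⁴ = 1437 W m^-2.
S = 4·1437/0.27 = 21290 W m^-2.

21300 W m^-2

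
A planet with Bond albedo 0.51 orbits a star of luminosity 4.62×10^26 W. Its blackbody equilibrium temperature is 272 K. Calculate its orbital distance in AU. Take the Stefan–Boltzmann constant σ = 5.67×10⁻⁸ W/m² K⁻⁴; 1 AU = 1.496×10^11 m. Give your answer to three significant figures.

0.805 AU

The flux needed for this T is 4σT⁴/(1−0.51) = 2534 W/m².
S = L/(4πd²) → d = √(L/4πS) = √(4.62×10^26/(4π·2534)) = 1.205×10^11 m = 0.8052 AU.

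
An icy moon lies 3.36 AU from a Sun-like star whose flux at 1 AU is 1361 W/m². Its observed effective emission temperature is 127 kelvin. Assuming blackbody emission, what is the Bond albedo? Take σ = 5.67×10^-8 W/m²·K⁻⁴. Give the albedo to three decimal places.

0.511

Irradiance scales as 1/d², so S = 1361 W/m² × (1/3.36)² = 120.6 W/m².
Rearranging the radiative balance, α = 1 − 4σT⁴/S.
4σT⁴ = 4·5.67×10⁻⁸·(127)⁴ = 59.00 W/m².
1−α = 59.00/120.6 = 0.4894, so α = 0.5106.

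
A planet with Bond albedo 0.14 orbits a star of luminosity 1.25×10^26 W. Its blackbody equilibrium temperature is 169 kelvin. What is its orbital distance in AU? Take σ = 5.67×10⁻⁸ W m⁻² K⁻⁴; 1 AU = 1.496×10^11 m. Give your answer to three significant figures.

The flux needed for this T is 4σT⁴/(1−0.14) = 215.1 W m⁻².
Then d = [L/(4πS)]^(1/2) = 2.150×10^11 m, i.e. 1.437 AU.

1.44 AU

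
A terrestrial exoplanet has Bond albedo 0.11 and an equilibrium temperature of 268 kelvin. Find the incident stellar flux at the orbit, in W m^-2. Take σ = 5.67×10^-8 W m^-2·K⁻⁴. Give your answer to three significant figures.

1310 W m^-2

Invert the energy balance for S: S = 4σT⁴/(1−α).
The emitted flux is σT⁴ = 292.5 W m^-2.
So S = 4×292.5/(1−0.11) = 1315 W m^-2.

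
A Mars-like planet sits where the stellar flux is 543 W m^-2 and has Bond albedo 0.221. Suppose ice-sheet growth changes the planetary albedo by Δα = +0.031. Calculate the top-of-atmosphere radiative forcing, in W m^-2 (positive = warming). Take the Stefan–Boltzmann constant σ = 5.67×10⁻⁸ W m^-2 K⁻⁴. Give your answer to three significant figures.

ΔF = −(S/4)Δα = −(543.0/4)×(+0.031) = -4.208 W m^-2.

-4.21 W m^-2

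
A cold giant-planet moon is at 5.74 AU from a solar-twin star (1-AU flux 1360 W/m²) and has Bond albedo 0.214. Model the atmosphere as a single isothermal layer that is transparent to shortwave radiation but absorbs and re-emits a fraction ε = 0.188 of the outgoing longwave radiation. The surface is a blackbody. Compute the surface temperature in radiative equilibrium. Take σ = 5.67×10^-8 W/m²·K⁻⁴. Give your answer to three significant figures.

Flux at the orbit: S = 1360/(5.74)² = 41.28 W/m².
The planet radiates to space at T_e = [S(1−α)/(4σ)]^(1/4) = 109.4 K.
For a single slab of emissivity ε, T_s⁴ = 2T_e⁴/(2−ε); thus T_s = 109.4·(1.104)^(1/4) = 112.1 K.

112 kelvin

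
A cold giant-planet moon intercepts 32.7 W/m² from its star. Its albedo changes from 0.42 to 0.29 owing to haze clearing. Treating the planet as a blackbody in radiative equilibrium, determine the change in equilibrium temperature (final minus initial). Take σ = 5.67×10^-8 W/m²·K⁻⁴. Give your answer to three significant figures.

With α = 0.42, T₁ = 95.63 K.
After:  T₂ = [32.70·0.71/(4σ)]^(1/4) = 100.6 K.
Change: 100.6 − 95.63 = 4.959 K.

4.96 K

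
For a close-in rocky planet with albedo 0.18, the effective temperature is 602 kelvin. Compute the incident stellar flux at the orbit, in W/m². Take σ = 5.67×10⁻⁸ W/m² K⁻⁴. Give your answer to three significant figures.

From S(1−α)/4 = σT⁴: S = 4σT⁴/(1−α).
The emitted flux is σT⁴ = 7447 W/m².
So S = 4×7447/(1−0.18) = 36330 W/m².

36300 W/m²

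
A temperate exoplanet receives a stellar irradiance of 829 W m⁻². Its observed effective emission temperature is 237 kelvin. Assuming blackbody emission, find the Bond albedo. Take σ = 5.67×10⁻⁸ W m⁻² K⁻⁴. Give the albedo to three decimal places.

From σT⁴ = S(1−α)/4 we invert for α: 1−α = 4σT⁴/S.
σT⁴ = 178.9 W m⁻², so 4σT⁴ = 715.5 W m⁻².
Hence α = 1 − 715.5/829.0 = 0.1369.

0.137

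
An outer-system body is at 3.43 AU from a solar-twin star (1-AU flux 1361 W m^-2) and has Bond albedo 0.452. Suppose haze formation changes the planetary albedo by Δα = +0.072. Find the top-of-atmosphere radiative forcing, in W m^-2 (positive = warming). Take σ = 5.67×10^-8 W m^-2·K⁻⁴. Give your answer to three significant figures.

Irradiance scales as 1/d², so S = 1361 W m^-2 × (1/3.43)² = 115.7 W m^-2.
ΔF = −(S/4)Δα = −(115.7/4)×(+0.072) = -2.082 W m^-2.

-2.08 W m^-2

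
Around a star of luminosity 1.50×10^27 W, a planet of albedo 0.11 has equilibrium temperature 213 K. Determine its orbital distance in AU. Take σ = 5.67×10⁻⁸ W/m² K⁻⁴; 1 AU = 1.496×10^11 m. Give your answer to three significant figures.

Energy balance gives S = 4σT⁴/(1−α) = 524.5 W/m².
From L = 4πd²S, d = √(1.50×10^27/(4π·524.5)) = 4.770×10^11 m = 3.189 AU.

3.19 AU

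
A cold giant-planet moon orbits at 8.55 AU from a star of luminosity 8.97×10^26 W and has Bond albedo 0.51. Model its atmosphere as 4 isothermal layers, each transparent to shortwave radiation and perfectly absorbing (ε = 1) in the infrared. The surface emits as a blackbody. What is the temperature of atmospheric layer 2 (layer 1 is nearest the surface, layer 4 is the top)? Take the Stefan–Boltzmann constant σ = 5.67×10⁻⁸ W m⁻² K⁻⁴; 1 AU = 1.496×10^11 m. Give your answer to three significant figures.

d = 8.55 × 1.496×10^11 m = 1.279×10^12 m.
S = L/(4πd²) = 43.63 W m⁻².
The effective emission temperature is T_e = [S(1−α)/(4σ)]^¼ = 98.53 K.
In the N-layer model, layer k (counted from the surface) has T_k = (N+1−k)^(1/4)·T_e.
T_2 = (3)^(1/4)·98.53 = 129.7 K.

130 K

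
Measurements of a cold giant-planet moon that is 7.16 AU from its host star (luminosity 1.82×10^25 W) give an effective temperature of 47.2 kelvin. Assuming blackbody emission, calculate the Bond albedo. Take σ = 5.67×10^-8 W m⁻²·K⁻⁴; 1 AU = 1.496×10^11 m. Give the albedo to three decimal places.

0.108

d = 7.16 × 1.496×10^11 m = 1.071×10^12 m.
Spreading L over a sphere of radius d: S = 1.82×10^25/(4π·1.07×10^12²) = 1.262 W m⁻².
Energy balance: S(1−α)/4 = σT⁴, so 1−α = 4σT⁴/S.
σT⁴ = 0.2814 W m⁻², so 4σT⁴ = 1.126 W m⁻².
1−α = 1.126/1.262 = 0.8917, so α = 0.1083.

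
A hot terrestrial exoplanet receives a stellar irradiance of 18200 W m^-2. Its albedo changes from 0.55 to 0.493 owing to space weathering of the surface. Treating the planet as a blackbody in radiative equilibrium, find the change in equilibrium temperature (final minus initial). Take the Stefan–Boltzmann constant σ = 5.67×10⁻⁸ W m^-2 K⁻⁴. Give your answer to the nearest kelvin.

13 K

Before: T₁ = [18200·0.45/(4σ)]^(1/4) = 435.9 K.
With α = 0.493, T₂ = 449.1 K.
ΔT = T₂ − T₁ = 13.19 K.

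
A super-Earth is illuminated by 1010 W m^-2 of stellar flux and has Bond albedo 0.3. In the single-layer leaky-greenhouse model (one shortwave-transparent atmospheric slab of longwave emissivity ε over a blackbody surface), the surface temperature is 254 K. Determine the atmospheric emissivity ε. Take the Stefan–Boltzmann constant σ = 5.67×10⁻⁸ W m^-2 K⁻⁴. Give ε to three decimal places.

TOA balance gives T_e = 236.3 K.
T_s⁴ = T_e⁴·2/(2−ε) → ε = 2 − 2(T_e/T_s)⁴ = 2 − 2·(236.3/254)⁴ = 0.5021.

0.502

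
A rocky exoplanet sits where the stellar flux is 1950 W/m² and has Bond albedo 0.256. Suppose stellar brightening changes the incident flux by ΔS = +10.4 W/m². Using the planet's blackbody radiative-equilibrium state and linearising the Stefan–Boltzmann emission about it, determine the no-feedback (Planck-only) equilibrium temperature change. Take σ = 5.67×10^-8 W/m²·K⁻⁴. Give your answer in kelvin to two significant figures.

Reference equilibrium: T_e = [S(1−α)/(4σ)]^(1/4) = 282.8 K.
ΔF = Δ[S(1−α)]/4 = (1−0.256)·+10.4/4 = 1.934 W/m².
Planck response: λ_P = 4σT_e³ = 4·5.67×10⁻⁸·(282.8)³ = 5.130 W/m²/K.
So ΔT₀ = 1.934/5.130 = 0.377 K.

0.38 K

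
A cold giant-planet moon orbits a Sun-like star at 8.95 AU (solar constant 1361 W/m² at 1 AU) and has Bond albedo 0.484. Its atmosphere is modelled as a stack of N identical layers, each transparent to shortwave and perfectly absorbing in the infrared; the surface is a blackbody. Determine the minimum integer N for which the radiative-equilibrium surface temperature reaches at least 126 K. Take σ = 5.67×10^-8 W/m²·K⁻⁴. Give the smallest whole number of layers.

6

Irradiance scales as 1/d², so S = 1361 W/m² × (1/8.95)² = 16.99 W/m².
Top-of-atmosphere balance: σT_e⁴ = S(1−α)/4 = 2.192 W/m² → T_e = 78.85 K.
Since T_s⁴ = (N+1)T_e⁴, we need N ≥ (T_s/T_e)⁴ − 1 = 5.520.
The minimum whole number is N = 6.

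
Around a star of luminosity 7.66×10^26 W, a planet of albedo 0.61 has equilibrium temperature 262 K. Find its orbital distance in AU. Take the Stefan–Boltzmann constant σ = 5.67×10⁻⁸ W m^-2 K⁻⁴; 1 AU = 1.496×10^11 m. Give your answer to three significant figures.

The flux needed for this T is 4σT⁴/(1−0.61) = 2740 W m^-2.
S = L/(4πd²) → d = √(L/4πS) = √(7.66×10^26/(4π·2740)) = 1.491×10^11 m = 0.9970 AU.

0.997 AU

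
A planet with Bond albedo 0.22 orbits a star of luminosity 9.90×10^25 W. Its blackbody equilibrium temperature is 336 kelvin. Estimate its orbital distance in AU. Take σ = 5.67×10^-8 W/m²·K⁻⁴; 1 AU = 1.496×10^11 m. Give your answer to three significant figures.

Required flux: S = 4σT⁴/(1−α) = 3706 W/m².
Then d = [L/(4πS)]^(1/2) = 4.611×10^10 m, i.e. 0.3082 AU.

0.308 AU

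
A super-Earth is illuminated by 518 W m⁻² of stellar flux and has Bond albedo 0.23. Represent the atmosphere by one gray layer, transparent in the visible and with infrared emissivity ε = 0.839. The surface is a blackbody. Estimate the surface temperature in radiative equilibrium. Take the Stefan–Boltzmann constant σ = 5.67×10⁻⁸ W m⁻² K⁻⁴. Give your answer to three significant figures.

235 K

The planet radiates to space at T_e = [S(1−α)/(4σ)]^(1/4) = 204.8 K.
Surface balance with a leaky layer gives σT_s⁴ = σT_e⁴·2/(2−ε), so T_s = T_e·[2/(2−0.839)]^(1/4) = 234.6 K.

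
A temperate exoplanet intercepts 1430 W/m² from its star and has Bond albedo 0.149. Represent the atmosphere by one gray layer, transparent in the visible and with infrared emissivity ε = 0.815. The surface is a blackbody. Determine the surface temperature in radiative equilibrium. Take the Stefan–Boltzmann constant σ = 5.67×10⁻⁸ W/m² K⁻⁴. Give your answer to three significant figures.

308 kelvin

Effective emission temperature (TOA balance): σT_e⁴ = S(1−α)/4 = 304.2 W/m² → T_e = 270.6 K.
Surface balance with a leaky layer gives σT_s⁴ = σT_e⁴·2/(2−ε), so T_s = T_e·[2/(2−0.815)]^(1/4) = 308.5 K.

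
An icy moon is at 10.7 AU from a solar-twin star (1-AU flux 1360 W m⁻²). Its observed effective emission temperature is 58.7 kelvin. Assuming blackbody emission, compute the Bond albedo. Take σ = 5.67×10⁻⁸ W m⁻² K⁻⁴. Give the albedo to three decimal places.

0.773

Flux at the orbit: S = 1360/(10.7)² = 11.88 W m⁻².
Energy balance: S(1−α)/4 = σT⁴, so 1−α = 4σT⁴/S.
4σT⁴ = 4·5.67×10⁻⁸·(58.7)⁴ = 2.693 W m⁻².
Hence α = 1 − 2.693/11.88 = 0.7733.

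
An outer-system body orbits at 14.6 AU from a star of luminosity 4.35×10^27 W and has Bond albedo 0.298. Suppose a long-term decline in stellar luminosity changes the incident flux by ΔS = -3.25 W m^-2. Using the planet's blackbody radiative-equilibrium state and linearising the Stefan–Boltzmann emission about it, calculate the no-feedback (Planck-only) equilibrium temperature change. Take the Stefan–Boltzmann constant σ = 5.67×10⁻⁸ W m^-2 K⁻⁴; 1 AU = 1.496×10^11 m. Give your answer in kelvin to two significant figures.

-1.4 kelvin

Orbital distance: d = 14.6 AU = 2.184×10^12 m.
Flux at the orbit: S = L/(4πd²) = 4.35×10^27/(4π·(2.18×10^12)²) = 72.56 W m^-2.
Reference equilibrium: T_e = [S(1−α)/(4σ)]^(1/4) = 122.4 K.
ΔF = Δ[S(1−α)]/4 = (1−0.298)·-3.25/4 = -0.5704 W m^-2.
The Planck feedback parameter is 4σT_e³ = 0.4161 W m^-2/K.
So ΔT₀ = -0.5704/0.4161 = -1.37 K.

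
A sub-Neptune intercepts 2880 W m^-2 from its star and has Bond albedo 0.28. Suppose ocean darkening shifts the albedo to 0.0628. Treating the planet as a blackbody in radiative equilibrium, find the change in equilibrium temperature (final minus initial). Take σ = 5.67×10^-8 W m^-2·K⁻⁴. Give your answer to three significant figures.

With α = 0.28, T₁ = 309.2 K.
Final:   T₂ = [S(1−0.0628)/(4σ)]^(1/4) = 330.3 K.
Change: 330.3 − 309.2 = 21.07 K.

21.1 kelvin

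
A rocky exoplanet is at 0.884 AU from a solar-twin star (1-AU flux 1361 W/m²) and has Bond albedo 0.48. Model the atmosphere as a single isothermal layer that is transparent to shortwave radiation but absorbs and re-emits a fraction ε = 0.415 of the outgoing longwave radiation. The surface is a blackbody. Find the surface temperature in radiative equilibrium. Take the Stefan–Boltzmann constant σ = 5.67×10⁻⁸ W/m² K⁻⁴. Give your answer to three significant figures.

266 kelvin

By the inverse-square law, S = 1361/0.884² = 1742 W/m².
Effective emission temperature (TOA balance): σT_e⁴ = S(1−α)/4 = 226.4 W/m² → T_e = 251.4 K.
The surface balance (absorbed SW + ε·downward IR = σT_s⁴) with T_a⁴ = T_s⁴/2 reduces to T_s = T_e·[2/(2−ε)]^¼ = 266.4 K.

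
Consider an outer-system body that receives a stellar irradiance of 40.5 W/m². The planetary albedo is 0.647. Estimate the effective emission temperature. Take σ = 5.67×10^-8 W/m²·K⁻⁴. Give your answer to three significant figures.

The planet absorbs (1−α)S over its disc πR² and re-emits over 4πR², so the mean absorbed flux is (1−0.647)·40.50/4 = 3.574 W/m².
In equilibrium σT⁴ equals this, so T = 89.10 K.

89.1 K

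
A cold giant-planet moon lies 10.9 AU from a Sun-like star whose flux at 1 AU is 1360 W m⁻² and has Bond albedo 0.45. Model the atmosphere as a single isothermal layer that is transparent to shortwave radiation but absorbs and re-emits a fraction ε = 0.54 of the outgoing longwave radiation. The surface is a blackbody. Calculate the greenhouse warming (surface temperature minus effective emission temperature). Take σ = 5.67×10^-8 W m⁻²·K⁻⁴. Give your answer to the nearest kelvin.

By the inverse-square law, S = 1360/10.9² = 11.45 W m⁻².
The planet radiates to space at T_e = [S(1−α)/(4σ)]^(1/4) = 72.59 K.
Surface balance with a leaky layer gives σT_s⁴ = σT_e⁴·2/(2−ε), so T_s = T_e·[2/(2−0.54)]^(1/4) = 78.53 K.
Greenhouse warming: T_s − T_e = 5.942 K.

6 K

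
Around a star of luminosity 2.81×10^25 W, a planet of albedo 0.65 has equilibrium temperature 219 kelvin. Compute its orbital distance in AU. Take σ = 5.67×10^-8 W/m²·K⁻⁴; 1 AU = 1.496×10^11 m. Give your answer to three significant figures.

The flux needed for this T is 4σT⁴/(1−0.65) = 1491 W/m².
From L = 4πd²S, d = √(2.81×10^25/(4π·1491)) = 3.873×10^10 m = 0.2589 AU.

0.259 AU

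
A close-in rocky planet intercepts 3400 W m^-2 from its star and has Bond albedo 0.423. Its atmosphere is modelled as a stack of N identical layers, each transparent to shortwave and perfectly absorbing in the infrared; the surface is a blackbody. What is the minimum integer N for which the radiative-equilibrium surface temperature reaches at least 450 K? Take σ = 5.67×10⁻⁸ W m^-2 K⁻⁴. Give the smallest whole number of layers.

4

The effective emission temperature is T_e = [S(1−α)/(4σ)]^¼ = 305.0 K.
Since T_s⁴ = (N+1)T_e⁴, we need N ≥ (T_s/T_e)⁴ − 1 = 3.741.
The minimum whole number is N = 4.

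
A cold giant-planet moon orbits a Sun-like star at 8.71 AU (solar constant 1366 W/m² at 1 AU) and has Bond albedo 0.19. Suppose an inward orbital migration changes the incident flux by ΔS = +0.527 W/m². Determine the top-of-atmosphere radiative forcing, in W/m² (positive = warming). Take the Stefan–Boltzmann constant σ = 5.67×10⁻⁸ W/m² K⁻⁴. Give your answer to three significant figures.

0.107 W/m²

By the inverse-square law, S = 1366/8.71² = 18.01 W/m².
TOA radiative forcing: ΔF = (1−α)ΔS/4 = 0.81·(+0.527)/4 = 0.1067 W/m².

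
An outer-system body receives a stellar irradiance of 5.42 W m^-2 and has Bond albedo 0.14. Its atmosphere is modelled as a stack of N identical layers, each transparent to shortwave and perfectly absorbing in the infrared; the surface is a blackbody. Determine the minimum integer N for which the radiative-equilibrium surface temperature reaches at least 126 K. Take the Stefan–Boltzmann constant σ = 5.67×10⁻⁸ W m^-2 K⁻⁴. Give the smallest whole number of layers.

12

OLR = S(1−α)/4 = 1.165 W m^-2; the top layer radiates at T_e = 67.33 K.
Need (N+1)T_e⁴ ≥ T_s⁴, i.e. N+1 ≥ (126/67.33)⁴ = 12.264.
So N ≥ 11.264; the smallest integer is N = 12.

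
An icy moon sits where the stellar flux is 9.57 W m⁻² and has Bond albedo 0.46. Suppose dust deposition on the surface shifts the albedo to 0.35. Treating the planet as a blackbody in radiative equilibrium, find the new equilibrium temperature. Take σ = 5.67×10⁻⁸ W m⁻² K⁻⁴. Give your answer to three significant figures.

With the new albedo, S(1−α₂)/4 = 1.555 W m⁻², so T₂ = 72.37 K.

72.4 K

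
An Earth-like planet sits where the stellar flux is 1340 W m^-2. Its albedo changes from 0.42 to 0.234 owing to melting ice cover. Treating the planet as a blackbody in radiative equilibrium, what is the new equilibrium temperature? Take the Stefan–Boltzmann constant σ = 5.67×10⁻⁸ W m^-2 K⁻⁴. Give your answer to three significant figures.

With the new albedo, S(1−α₂)/4 = 256.6 W m^-2, so T₂ = 259.4 K.

259 K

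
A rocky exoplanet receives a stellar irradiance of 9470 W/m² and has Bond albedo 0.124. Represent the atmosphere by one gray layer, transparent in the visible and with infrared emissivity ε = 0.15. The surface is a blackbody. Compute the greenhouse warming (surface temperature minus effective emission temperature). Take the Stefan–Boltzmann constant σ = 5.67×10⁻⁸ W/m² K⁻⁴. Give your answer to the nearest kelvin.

9 K

At the top of the atmosphere, σT_e⁴ = S(1−α)/4 = 2074 W/m², giving T_e = 437.3 K.
For a single slab of emissivity ε, T_s⁴ = 2T_e⁴/(2−ε); thus T_s = 437.3·(1.081)^(1/4) = 445.9 K.
The atmosphere warms the surface by 8.607 K.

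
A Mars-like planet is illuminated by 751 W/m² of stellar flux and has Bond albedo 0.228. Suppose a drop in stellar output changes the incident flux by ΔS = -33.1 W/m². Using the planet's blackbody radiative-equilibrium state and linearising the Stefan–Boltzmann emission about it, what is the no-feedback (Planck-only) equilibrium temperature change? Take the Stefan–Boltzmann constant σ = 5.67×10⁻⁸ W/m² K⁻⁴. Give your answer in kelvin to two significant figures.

-2.5 K

Unperturbed T_e = [751.0·(1−0.228)/(4σ)]^¼ = 224.9 K.
Only a fraction (1−α) is absorbed and it's spread over 4πR², so ΔF = (1−α)ΔS/4 = -6.388 W/m².
Planck response: λ_P = 4σT_e³ = 4·5.67×10⁻⁸·(224.9)³ = 2.578 W/m²/K.
So ΔT₀ = -6.388/2.578 = -2.48 K.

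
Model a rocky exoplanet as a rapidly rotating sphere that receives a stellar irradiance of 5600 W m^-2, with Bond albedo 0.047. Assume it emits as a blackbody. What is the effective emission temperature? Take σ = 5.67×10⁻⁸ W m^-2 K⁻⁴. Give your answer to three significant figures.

Averaging over the sphere, the absorbed flux is S(1−α)/4 = 1334 W m^-2.
Set σT⁴ = 1334 → T = (1334/σ)^(1/4) = 391.7 K.

392 K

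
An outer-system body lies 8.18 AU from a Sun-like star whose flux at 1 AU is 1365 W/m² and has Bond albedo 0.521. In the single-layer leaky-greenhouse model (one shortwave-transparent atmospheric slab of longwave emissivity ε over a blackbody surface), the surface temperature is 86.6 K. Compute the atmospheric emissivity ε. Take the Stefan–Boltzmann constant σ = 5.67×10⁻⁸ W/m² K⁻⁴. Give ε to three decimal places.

Flux at the orbit: S = 1365/(8.18)² = 20.40 W/m².
TOA balance gives T_e = 81.02 K.
T_s⁴ = T_e⁴·2/(2−ε) → ε = 2 − 2(T_e/T_s)⁴ = 2 − 2·(81.02/86.6)⁴ = 0.4679.

0.468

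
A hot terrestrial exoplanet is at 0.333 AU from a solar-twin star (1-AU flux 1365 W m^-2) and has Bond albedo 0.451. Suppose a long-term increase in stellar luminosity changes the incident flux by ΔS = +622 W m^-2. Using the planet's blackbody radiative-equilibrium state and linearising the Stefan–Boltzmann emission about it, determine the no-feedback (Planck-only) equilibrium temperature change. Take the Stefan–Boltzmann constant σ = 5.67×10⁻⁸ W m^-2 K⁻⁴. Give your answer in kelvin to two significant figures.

By the inverse-square law, S = 1365/0.333² = 12310 W m^-2.
Unperturbed T_e = [12310·(1−0.451)/(4σ)]^¼ = 415.5 K.
ΔF = Δ[S(1−α)]/4 = (1−0.451)·+622/4 = 85.37 W m^-2.
The Planck feedback parameter is 4σT_e³ = 16.27 W m^-2/K.
Hence the no-feedback warming is ΔF/(4σT_e³) = 5.25 K.

5.2 kelvin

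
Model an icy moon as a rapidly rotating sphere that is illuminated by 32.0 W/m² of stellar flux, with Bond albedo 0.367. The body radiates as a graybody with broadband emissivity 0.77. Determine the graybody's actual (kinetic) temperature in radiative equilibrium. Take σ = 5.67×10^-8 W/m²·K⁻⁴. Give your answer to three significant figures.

The planet absorbs (1−α)S over its disc πR² and re-emits over 4πR², so the mean absorbed flux is (1−0.367)·32.00/4 = 5.064 W/m².
Radiative balance εσT⁴ = 5.064 gives T = [5.064/(0.77·σ)]^(1/4) = 103.8 K.

104 kelvin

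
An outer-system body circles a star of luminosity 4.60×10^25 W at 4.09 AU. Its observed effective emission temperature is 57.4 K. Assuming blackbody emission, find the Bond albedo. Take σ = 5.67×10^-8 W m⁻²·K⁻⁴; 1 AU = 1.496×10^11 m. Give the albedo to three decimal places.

d = 4.09 × 1.496×10^11 m = 6.119×10^11 m.
S = L/(4πd²) = 9.778 W m⁻².
Energy balance: S(1−α)/4 = σT⁴, so 1−α = 4σT⁴/S.
4σT⁴ = 4·5.67×10⁻⁸·(57.4)⁴ = 2.462 W m⁻².
Hence α = 1 − 2.462/9.778 = 0.7482.

0.748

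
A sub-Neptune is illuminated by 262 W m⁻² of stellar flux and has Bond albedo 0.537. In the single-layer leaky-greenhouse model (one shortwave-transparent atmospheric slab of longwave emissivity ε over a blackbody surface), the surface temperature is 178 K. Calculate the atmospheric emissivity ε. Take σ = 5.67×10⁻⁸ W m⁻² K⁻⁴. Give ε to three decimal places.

0.934

Effective temperature: T_e = [S(1−α)/(4σ)]^(1/4) = 152.1 K.
Since (2−ε)/2 = (T_e/T_s)⁴ = 0.5328, ε = 0.9344.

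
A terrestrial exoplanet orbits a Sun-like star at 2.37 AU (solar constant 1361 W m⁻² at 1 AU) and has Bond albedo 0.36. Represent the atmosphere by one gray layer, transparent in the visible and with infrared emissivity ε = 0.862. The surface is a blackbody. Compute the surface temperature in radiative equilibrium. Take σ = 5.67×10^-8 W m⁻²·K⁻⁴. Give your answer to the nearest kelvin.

186 K

Irradiance scales as 1/d², so S = 1361 W m⁻² × (1/2.37)² = 242.3 W m⁻².
The planet radiates to space at T_e = [S(1−α)/(4σ)]^(1/4) = 161.7 K.
The surface balance (absorbed SW + ε·downward IR = σT_s⁴) with T_a⁴ = T_s⁴/2 reduces to T_s = T_e·[2/(2−ε)]^¼ = 186.2 K.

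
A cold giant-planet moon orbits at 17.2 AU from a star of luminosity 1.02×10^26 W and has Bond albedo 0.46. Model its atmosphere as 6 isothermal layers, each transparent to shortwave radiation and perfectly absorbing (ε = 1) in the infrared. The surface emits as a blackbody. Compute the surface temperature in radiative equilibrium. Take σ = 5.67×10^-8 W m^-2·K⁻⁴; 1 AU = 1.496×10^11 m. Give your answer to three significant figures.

d = 17.2 × 1.496×10^11 m = 2.573×10^12 m.
S = L/(4πd²) = 1.226 W m^-2.
The effective emission temperature is T_e = [S(1−α)/(4σ)]^¼ = 41.33 K.
For an N-layer opaque stack, T_s⁴ = (N+1)T_e⁴, hence T_s = (7)^(1/4)×41.33 K = 67.23 K.

67.2 K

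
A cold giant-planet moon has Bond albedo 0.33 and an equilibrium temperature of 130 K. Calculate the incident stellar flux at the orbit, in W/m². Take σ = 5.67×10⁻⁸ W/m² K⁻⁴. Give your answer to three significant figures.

96.7 W/m²

From S(1−α)/4 = σT⁴: S = 4σT⁴/(1−α).
The emitted flux is σT⁴ = 16.19 W/m².
S = 4·16.19/0.67 = 96.68 W/m².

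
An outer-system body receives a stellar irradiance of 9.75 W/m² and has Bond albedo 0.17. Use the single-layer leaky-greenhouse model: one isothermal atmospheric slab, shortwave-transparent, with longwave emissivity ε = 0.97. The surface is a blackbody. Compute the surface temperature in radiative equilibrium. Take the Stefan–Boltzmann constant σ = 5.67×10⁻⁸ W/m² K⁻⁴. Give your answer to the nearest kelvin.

The planet radiates to space at T_e = [S(1−α)/(4σ)]^(1/4) = 77.29 K.
The surface balance (absorbed SW + ε·downward IR = σT_s⁴) with T_a⁴ = T_s⁴/2 reduces to T_s = T_e·[2/(2−ε)]^¼ = 91.23 K.

91 K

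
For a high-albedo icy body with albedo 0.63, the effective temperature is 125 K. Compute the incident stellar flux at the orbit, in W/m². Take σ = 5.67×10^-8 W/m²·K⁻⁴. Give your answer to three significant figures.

Invert the energy balance for S: S = 4σT⁴/(1−α).
The emitted flux is σT⁴ = 13.84 W/m².
S = 4·13.84/0.37 = 149.7 W/m².

150 W/m²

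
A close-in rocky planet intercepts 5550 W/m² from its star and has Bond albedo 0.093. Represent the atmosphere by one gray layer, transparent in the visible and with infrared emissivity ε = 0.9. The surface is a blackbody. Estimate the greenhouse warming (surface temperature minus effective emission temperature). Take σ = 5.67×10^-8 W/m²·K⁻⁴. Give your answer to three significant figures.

62.2 K

At the top of the atmosphere, σT_e⁴ = S(1−α)/4 = 1258 W/m², giving T_e = 386.0 K.
For a single slab of emissivity ε, T_s⁴ = 2T_e⁴/(2−ε); thus T_s = 386.0·(1.818)^(1/4) = 448.2 K.
Greenhouse warming: T_s − T_e = 62.22 K.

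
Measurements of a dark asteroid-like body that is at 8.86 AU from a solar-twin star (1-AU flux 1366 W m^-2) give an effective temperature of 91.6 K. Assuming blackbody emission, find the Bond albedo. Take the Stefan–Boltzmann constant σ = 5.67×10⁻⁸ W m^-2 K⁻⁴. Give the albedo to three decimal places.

Flux at the orbit: S = 1366/(8.86)² = 17.40 W m^-2.
From σT⁴ = S(1−α)/4 we invert for α: 1−α = 4σT⁴/S.
4σT⁴ = 4·5.67×10⁻⁸·(91.6)⁴ = 15.97 W m^-2.
1−α = 15.97/17.40 = 0.9176, so α = 0.0824.

0.082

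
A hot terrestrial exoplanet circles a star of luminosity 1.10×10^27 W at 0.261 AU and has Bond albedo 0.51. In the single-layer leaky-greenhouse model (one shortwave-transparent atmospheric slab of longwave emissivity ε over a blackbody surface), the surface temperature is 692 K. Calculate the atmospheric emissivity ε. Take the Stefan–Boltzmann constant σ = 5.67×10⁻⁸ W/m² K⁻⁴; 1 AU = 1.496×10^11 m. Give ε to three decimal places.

d = 0.261 × 1.496×10^11 m = 3.905×10^10 m.
Flux at the orbit: S = L/(4πd²) = 1.10×10^27/(4π·(3.90×10^10)²) = 57420 W/m².
TOA balance gives T_e = 593.5 K.
T_s⁴ = T_e⁴·2/(2−ε) → ε = 2 − 2(T_e/T_s)⁴ = 2 − 2·(593.5/692)⁴ = 0.9181.

0.918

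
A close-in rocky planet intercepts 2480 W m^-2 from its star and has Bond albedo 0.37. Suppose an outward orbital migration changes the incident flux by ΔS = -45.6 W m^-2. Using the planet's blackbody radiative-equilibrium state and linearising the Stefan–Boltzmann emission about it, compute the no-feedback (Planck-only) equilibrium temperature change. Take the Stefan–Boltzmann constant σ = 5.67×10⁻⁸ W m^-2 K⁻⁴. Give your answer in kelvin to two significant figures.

-1.3 K

The baseline emission temperature is T_e = 288.1 K.
TOA radiative forcing: ΔF = (1−α)ΔS/4 = 0.63·(-45.6)/4 = -7.182 W m^-2.
Planck response: λ_P = 4σT_e³ = 4·5.67×10⁻⁸·(288.1)³ = 5.423 W m^-2/K.
ΔT₀ = ΔF/λ_P = -7.182/5.423 = -1.32 K.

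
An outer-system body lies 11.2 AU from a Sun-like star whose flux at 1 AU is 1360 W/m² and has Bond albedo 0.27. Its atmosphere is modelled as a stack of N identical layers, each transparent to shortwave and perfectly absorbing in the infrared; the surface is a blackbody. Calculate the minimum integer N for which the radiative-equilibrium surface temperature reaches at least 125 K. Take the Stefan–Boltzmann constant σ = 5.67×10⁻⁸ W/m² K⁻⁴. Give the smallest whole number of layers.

6

Flux at the orbit: S = 1360/(11.2)² = 10.84 W/m².
OLR = S(1−α)/4 = 1.979 W/m²; the top layer radiates at T_e = 76.86 K.
Need (N+1)T_e⁴ ≥ T_s⁴, i.e. N+1 ≥ (125/76.86)⁴ = 6.996.
Rounding up, N = 6.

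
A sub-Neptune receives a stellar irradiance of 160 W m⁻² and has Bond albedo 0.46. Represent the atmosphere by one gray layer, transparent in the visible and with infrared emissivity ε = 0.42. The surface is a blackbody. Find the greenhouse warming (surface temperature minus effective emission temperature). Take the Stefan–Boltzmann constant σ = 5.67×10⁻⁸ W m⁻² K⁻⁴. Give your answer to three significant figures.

The planet radiates to space at T_e = [S(1−α)/(4σ)]^(1/4) = 139.7 K.
Surface balance with a leaky layer gives σT_s⁴ = σT_e⁴·2/(2−ε), so T_s = T_e·[2/(2−0.42)]^(1/4) = 148.2 K.
The atmosphere warms the surface by 8.480 K.

8.48 kelvin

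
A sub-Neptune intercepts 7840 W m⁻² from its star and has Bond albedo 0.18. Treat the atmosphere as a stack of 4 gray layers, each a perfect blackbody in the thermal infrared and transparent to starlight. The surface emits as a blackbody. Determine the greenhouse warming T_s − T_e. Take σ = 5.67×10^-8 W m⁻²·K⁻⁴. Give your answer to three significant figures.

203 K

OLR = S(1−α)/4 = 1607 W m⁻²; the top layer radiates at T_e = 410.3 K.
Surface: T_s = (5)^¼·T_e = 613.6 K.
So the greenhouse effect raises the surface by 613.6 − 410.3 = 203.3 K.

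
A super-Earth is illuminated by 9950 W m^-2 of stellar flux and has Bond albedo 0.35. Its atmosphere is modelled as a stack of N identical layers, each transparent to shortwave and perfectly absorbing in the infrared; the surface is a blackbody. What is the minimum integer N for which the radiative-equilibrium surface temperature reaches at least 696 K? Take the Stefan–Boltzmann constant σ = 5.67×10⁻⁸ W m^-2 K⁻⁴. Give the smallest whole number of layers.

The effective emission temperature is T_e = [S(1−α)/(4σ)]^¼ = 410.9 K.
T_s = (N+1)^(1/4)·T_e ≥ 696 K requires N+1 ≥ (T_s/T_e)⁴ = (696/410.9)⁴ = 8.229.
Rounding up, N = 8.

8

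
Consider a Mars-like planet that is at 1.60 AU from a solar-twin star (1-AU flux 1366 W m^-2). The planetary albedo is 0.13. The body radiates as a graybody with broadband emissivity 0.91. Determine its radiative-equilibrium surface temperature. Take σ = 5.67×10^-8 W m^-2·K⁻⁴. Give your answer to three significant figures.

By the inverse-square law, S = 1366/1.60² = 533.6 W m^-2.
Averaging over the sphere, the absorbed flux is S(1−α)/4 = 116.1 W m^-2.
Equating to εσT⁴ with ε = 0.91: T = (116.1/0.91σ)^(1/4) = 217.8 K.

218 K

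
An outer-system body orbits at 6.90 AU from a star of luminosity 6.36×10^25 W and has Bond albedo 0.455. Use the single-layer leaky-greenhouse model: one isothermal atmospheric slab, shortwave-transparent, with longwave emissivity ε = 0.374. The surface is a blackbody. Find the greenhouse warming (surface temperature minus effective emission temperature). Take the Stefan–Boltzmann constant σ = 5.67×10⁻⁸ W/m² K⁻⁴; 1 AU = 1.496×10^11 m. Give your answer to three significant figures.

3.09 K

Orbital distance: d = 6.90 AU = 1.032×10^12 m.
S = L/(4πd²) = 4.750 W/m².
Effective emission temperature (TOA balance): σT_e⁴ = S(1−α)/4 = 0.6472 W/m² → T_e = 58.12 K.
Surface balance with a leaky layer gives σT_s⁴ = σT_e⁴·2/(2−ε), so T_s = T_e·[2/(2−0.374)]^(1/4) = 61.21 K.
The atmosphere warms the surface by 3.088 K.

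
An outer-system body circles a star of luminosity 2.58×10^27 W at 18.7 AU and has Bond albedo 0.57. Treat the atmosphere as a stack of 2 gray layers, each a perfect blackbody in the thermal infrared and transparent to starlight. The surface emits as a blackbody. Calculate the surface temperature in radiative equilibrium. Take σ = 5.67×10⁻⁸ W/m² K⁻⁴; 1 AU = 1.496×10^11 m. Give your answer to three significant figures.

111 K

d = 18.7 × 1.496×10^11 m = 2.798×10^12 m.
S = L/(4πd²) = 26.23 W/m².
The effective emission temperature is T_e = [S(1−α)/(4σ)]^¼ = 83.98 K.
With N = 2 opaque layers, T_s = (N+1)^(1/4)·T_e = 3^(1/4)·83.98 = 110.5 K.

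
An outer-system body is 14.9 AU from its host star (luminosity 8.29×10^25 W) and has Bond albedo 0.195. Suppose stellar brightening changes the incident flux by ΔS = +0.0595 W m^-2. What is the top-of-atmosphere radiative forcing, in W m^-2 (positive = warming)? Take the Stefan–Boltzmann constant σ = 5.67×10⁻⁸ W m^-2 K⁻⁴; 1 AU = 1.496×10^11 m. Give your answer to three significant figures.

0.0120 W m^-2

Orbital distance: d = 14.9 AU = 2.229×10^12 m.
Flux at the orbit: S = L/(4πd²) = 8.29×10^25/(4π·(2.23×10^12)²) = 1.328 W m^-2.
TOA radiative forcing: ΔF = (1−α)ΔS/4 = 0.805·(+0.0595)/4 = 0.01197 W m^-2.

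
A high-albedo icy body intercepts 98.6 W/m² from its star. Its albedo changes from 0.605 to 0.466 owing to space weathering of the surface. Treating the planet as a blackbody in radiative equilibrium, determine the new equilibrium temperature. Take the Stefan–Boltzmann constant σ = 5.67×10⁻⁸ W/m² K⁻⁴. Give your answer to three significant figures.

T₂ = [S(1−α₂)/(4σ)]^(1/4) = [98.60·0.534/(4σ)]^(1/4) = 123.4 K.

123 K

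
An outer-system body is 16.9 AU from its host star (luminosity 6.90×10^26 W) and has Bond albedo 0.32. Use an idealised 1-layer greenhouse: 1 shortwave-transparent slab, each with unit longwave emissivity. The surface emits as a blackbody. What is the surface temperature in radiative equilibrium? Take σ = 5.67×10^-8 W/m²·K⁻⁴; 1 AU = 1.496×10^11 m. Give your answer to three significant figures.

84.7 K

d = 16.9 × 1.496×10^11 m = 2.528×10^12 m.
Flux at the orbit: S = L/(4πd²) = 6.90×10^26/(4π·(2.53×10^12)²) = 8.590 W/m².
OLR = S(1−α)/4 = 1.460 W/m²; the top layer radiates at T_e = 71.24 K.
Layer-by-layer balance gives σT_s⁴ = (N+1)σT_e⁴, so T_s = 2^¼·71.24 = 84.72 K.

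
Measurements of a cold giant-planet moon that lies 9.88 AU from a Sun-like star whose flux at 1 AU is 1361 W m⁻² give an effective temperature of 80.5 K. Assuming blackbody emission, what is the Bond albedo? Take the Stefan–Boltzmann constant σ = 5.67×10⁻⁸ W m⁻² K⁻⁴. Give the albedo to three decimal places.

Irradiance scales as 1/d², so S = 1361 W m⁻² × (1/9.88)² = 13.94 W m⁻².
Energy balance: S(1−α)/4 = σT⁴, so 1−α = 4σT⁴/S.
σT⁴ = 2.381 W m⁻², so 4σT⁴ = 9.524 W m⁻².
1−α = 9.524/13.94 = 0.6831, so α = 0.3169.

0.317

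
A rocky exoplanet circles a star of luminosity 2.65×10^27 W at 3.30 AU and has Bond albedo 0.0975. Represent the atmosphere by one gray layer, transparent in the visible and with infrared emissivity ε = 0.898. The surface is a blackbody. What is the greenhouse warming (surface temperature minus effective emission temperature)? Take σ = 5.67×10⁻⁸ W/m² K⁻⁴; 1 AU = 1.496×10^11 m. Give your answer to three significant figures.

38.9 K

Orbital distance: d = 3.30 AU = 4.937×10^11 m.
Flux at the orbit: S = L/(4πd²) = 2.65×10^27/(4π·(4.94×10^11)²) = 865.3 W/m².
At the top of the atmosphere, σT_e⁴ = S(1−α)/4 = 195.2 W/m², giving T_e = 242.2 K.
The surface balance (absorbed SW + ε·downward IR = σT_s⁴) with T_a⁴ = T_s⁴/2 reduces to T_s = T_e·[2/(2−ε)]^¼ = 281.2 K.
The atmosphere warms the surface by 38.92 K.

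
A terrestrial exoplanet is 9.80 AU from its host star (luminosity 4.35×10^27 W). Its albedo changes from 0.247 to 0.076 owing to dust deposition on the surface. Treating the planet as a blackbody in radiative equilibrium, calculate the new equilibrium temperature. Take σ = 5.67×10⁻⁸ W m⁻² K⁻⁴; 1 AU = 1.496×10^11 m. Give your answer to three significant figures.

d = 9.80 × 1.496×10^11 m = 1.466×10^12 m.
Flux at the orbit: S = L/(4πd²) = 4.35×10^27/(4π·(1.47×10^12)²) = 161.1 W m⁻².
New equilibrium: T₂ = [(1−0.076)·161.1/(4σ)]^(1/4) = 160.0 K.

160 kelvin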